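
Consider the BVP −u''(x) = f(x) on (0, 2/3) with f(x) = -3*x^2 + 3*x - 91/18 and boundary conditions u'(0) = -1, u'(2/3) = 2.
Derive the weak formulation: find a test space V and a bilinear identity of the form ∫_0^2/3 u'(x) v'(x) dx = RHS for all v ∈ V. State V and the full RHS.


V = H^1(0, 2/3) (v unrestricted at boundary; u is determined up to an additive constant); weak form: ∫_0^2/3 u'v' dx = ∫_0^2/3 (-3*x^2 + 3*x - 91/18) v dx + 2·v(2/3) + v(0) for all v ∈ V.

Multiply both sides by a test function v and integrate from 0 to 2/3:
  ∫_0^2/3 −u''(x) v(x) dx = ∫_0^2/3 f(x) v(x) dx.
Integrate the LHS by parts once:
  ∫_0^2/3 −u'' v dx = −[u'(x) v(x)]_0^2/3 + ∫_0^2/3 u'(x) v'(x) dx.
Thus ∫_0^2/3 u'(x) v'(x) dx = ∫_0^2/3 f(x) v(x) dx + [u'(x) v(x)]_0^2/3.
Choose V so that boundary terms are either known or forced to vanish.
u has inhomogeneous Neumann u'(0) = -1, u'(2/3) = 2. [u' v]_0^2/3 = (2)·v(2/3) − (-1)·v(0) = 2·v(2/3) + v(0). Take V = H^1(0, 2/3); boundary term becomes part of RHS.
Weak formulation: find u (satisfying any essential BC) such that ∫_0^2/3 u'(x) v'(x) dx = ∫_0^2/3 f v dx + 2·v(2/3) + v(0) for all v ∈ V (Neumann data are natural BCs: they enter the RHS as boundary terms).
Substituting f(x) = -3*x^2 + 3*x - 91/18, the right-hand side is ∫_0^2/3 (-3*x^2 + 3*x - 91/18) v dx + 2·v(2/3) + v(0).
Compatibility check (pure Neumann): taking v ≡ 1 ∈ V gives 0 = ∫_0^2/3 f dx + (2) − (-1), i.e. ∫_0^2/3 f dx must equal u'(0) − u'(2/3) = -3. Indeed ∫_0^2/3 (-3*x^2 + 3*x - 91/18) dx = -3, so the data are compatible. The solution is then unique only up to an additive constant (fix it e.g. by requiring ∫_0^2/3 u dx = 0).


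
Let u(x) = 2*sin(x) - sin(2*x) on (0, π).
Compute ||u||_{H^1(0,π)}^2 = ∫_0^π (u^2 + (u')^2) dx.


||u||_{H^1(0,π)}^2 = 13*π/2

u'(x) = 2*cos(x) - 2*cos(2*x).
Expand u² and (u')² and integrate term by term on (0, π), using: for integers n ≥ 1, ∫_0^π sin²(nx) dx = ∫_0^π cos²(nx) dx = π/2; for n ≠ n', ∫_0^π sin(nx)sin(n'x) dx = ∫_0^π cos(nx)cos(n'x) dx = 0; and by product-to-sum, ∫_0^π sin(nx)cos(n'x) dx = ½∫_0^π [sin((n+n')x) + sin((n−n')x)] dx, which is 0 when n+n' is even and 2n/(n²−n'²) when n+n' is odd (it need not vanish on (0, π)).
  u² squared terms: (-1)²·∫sin(2x)² dx = 1·π/2 = π/2;  (2)²·∫sin(x)² dx = 4·π/2 = 2*π.
  u² cross terms: 2·(-1)·(2)·∫sin(2x)·sin(x) dx = -4·(0) = 0.
  So ∫_0^π u² dx = π/2 + 2*π + 0 = 5*π/2.
  (u')² squared terms: (-2)²·∫cos(2x)² dx = 4·π/2 = 2*π;  (2)²·∫cos(x)² dx = 4·π/2 = 2*π.
  (u')² cross terms: 2·(-2)·(2)·∫cos(2x)·cos(x) dx = -8·(0) = 0.
  So ∫_0^π (u')² dx = 2*π + 2*π + 0 = 4*π.
||u||_{H^1}^2 = (5*π/2) + (4*π) = 13*π/2.


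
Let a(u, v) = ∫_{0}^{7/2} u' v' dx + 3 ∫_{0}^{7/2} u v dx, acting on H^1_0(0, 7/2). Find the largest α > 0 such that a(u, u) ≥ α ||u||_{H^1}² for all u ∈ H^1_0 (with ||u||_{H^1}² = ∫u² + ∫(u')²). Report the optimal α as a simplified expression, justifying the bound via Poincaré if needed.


α = 1

Coercivity of a(·,·) on H^1_0(0, 7/2) means a(u, u) ≥ α ||u||_{H^1}² for every u ∈ H^1_0.
The interval has length L = 7/2, and Poincaré/coercivity depend only on L. Here a(u, u) = ∫(u')² + (3)·∫u².
Here c = 3 ≥ 1, so a(u,u) = ∫(u')² + c∫u² ≥ ∫(u')² + ∫u² = ||u||_{H^1}², i.e. α = 1 works. No larger α is possible: a(u,u) ≥ α||u||_{H^1}² means (1−α)∫(u')² ≥ (α−c)∫u², and for the modes u_n = sin(nπ(x−x₀)/L) (x₀ the left endpoint) one has ∫u_n²/∫(u_n')² = (L/(nπ))² → 0, so a(u_n,u_n)/||u_n||_{H^1}² → 1. Hence the optimal constant is α = 1.
Therefore α = 1.


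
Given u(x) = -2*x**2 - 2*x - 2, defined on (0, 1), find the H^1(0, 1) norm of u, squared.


||u||_{H^1}^2 = 482/15

The H^1 norm (squared) on an interval (0, L) is
  ||u||_{H^1}^2 = ∫_0^L u(x)^2 dx + ∫_0^L u'(x)^2 dx.
Compute u'(x) = -4*x - 2.
Then u(x)^2 = 4*x**4 + 8*x**3 + 12*x**2 + 8*x + 4 and u'(x)^2 = 16*x**2 + 16*x + 4.
Integrate each monomial from 0 to 1 using ∫_0^1 c·x^n dx = c·1^(n+1)/(n+1):
  ∫_0^1 u(x)^2 dx = ∫_0^1 (4*x^4 + 8*x^3 + 12*x^2 + 8*x + 4) dx. Term by term:
    ∫_0^1 4*x^4 dx = 4/5;  ∫_0^1 8*x^3 dx = 2;  ∫_0^1 12*x^2 dx = 4;
    ∫_0^1 8*x dx = 4;  ∫_0^1 4 dx = 4.
  Sum: 4/5 + 2 + 4 + 4 + 4 = 74/5.
  ∫_0^1 u'(x)^2 dx = ∫_0^1 (16*x^2 + 16*x + 4) dx. Term by term:
    ∫_0^1 16*x^2 dx = 16/3;  ∫_0^1 16*x dx = 8;  ∫_0^1 4 dx = 4.
  Sum: 16/3 + 8 + 4 = 52/3.
Adding: ||u||_{H^1}^2 = 74/5 + 52/3 = 482/15.


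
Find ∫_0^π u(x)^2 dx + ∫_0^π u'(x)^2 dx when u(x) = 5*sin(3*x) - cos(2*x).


||u||_{H^1(0,π)}^2 = -60 + 255*π/2

u'(x) = 2*sin(2*x) + 15*cos(3*x).
Expand u² and (u')² and integrate term by term on (0, π), using: for integers n ≥ 1, ∫_0^π sin²(nx) dx = ∫_0^π cos²(nx) dx = π/2; for n ≠ n', ∫_0^π sin(nx)sin(n'x) dx = ∫_0^π cos(nx)cos(n'x) dx = 0; and by product-to-sum, ∫_0^π sin(nx)cos(n'x) dx = ½∫_0^π [sin((n+n')x) + sin((n−n')x)] dx, which is 0 when n+n' is even and 2n/(n²−n'²) when n+n' is odd (it need not vanish on (0, π)).
  u² squared terms: (-1)²·∫cos(2x)² dx = 1·π/2 = π/2;  (5)²·∫sin(3x)² dx = 25·π/2 = 25*π/2.
  u² cross terms: 2·(-1)·(5)·∫cos(2x)·sin(3x) dx = -10·(6/5) = -12.
  So ∫_0^π u² dx = π/2 + 25*π/2 − 12 = -12 + 13*π.
  (u')² squared terms: (2)²·∫sin(2x)² dx = 4·π/2 = 2*π;  (15)²·∫cos(3x)² dx = 225·π/2 = 225*π/2.
  (u')² cross terms: 2·(2)·(15)·∫sin(2x)·cos(3x) dx = 60·(-4/5) = -48.
  So ∫_0^π (u')² dx = 2*π + 225*π/2 − 48 = -48 + 229*π/2.
||u||_{H^1}^2 = (-12 + 13*π) + (-48 + 229*π/2) = -60 + 255*π/2.


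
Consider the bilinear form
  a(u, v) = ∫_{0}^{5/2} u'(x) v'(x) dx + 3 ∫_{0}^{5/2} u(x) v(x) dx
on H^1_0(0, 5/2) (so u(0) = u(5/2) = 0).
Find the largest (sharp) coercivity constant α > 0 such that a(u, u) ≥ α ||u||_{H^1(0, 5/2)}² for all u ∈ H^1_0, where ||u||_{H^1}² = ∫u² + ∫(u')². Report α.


α = 1

Coercivity of a(·,·) on H^1_0(0, 5/2) means a(u, u) ≥ α ||u||_{H^1}² for every u ∈ H^1_0.
The interval has length L = 5/2, and Poincaré/coercivity depend only on L. Here a(u, u) = ∫(u')² + (3)·∫u².
Here c = 3 ≥ 1, so a(u,u) = ∫(u')² + c∫u² ≥ ∫(u')² + ∫u² = ||u||_{H^1}², i.e. α = 1 works. No larger α is possible: a(u,u) ≥ α||u||_{H^1}² means (1−α)∫(u')² ≥ (α−c)∫u², and for the modes u_n = sin(nπ(x−x₀)/L) (x₀ the left endpoint) one has ∫u_n²/∫(u_n')² = (L/(nπ))² → 0, so a(u_n,u_n)/||u_n||_{H^1}² → 1. Hence the optimal constant is α = 1.
Therefore α = 1.


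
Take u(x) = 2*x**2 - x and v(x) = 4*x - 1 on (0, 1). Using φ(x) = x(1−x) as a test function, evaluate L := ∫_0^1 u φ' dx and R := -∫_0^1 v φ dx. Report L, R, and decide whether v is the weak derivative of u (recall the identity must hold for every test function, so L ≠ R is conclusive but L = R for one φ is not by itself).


LHS = -1/6, RHS = -1/6. Yes, v = u' weakly.

u(x) = 2*x**2 - x, classical derivative u'(x) = 4*x - 1.
φ(x) = x(1−x), so φ'(x) = 1 - 2*x.
Note φ(0) = φ(1) = 0, so the boundary term u·φ vanishes.
LHS = ∫_0^1 u(x) φ'(x) dx = ∫_0^1 (-4*x^3 + 4*x^2 - x) dx. Term by term:
  ∫_0^1 -4*x^3 dx = -1;  ∫_0^1 4*x^2 dx = 4/3;  ∫_0^1 -x dx = -1/2.
Sum: -1 + 4/3 − 1/2 = -1/6.
So LHS = -1/6.
∫_0^1 v(x) φ(x) dx = ∫_0^1 (-4*x^3 + 5*x^2 - x) dx. Term by term:
  ∫_0^1 -4*x^3 dx = -1;  ∫_0^1 5*x^2 dx = 5/3;  ∫_0^1 -x dx = -1/2.
Sum: -1 + 5/3 − 1/2 = 1/6.
So RHS = -∫_0^1 v(x) φ(x) dx = -1/6.
LHS = RHS, so the identity holds for this test φ.
Moreover u is smooth here and v(x) = u'(x) = 4*x - 1 pointwise, so the identity holds for every test function. Hence v is the weak derivative of u.


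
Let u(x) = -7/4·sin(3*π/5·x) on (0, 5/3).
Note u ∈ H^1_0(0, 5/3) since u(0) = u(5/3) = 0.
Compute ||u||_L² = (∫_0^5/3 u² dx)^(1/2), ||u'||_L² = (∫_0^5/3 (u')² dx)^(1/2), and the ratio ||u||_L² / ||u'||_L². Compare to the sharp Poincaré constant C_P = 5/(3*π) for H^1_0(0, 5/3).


||u||_L² / ||u'||_L² = 5/(3*π) = C_P.

u(x) = -7/4·sin(3*π/5·x), so u'(x) = -21*π*cos(3*π*x/5)/20.
Writing u(x) = A·sin(kπx/L) with A = -7/4 and k = 1, use ∫_0^L sin²(kπx/L) dx = L/2 and ∫_0^L cos²(kπx/L) dx = L/2.
u² = 49/16·sin²(3*π/5·x) and (u')² = 441*π^2/400·cos²(3*π/5·x), and each of sin², cos² integrates to L/2 = 5/6 over (0, 5/3).
∫_0^5/3 u² dx = 245/96, so ||u||_L² = 7*sqrt(30)/24.
∫_0^5/3 (u')² dx = 147*π^2/160, so ||u'||_L² = 7*sqrt(30)*π/40.
Ratio ||u||_L² / ||u'||_L² = 5/(3*π).
Sharp Poincaré constant on H^1_0(0, 5/3) is C_P = L/π = 5/(3*π), achieved by sin(3*π/5·x).
This is the k = 1 eigenfunction (up to amplitude), so the ratio equals the sharp Poincaré constant exactly.


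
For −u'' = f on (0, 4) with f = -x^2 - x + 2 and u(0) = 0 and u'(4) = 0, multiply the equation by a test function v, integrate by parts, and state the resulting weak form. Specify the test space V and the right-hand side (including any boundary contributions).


V = {v ∈ H^1(0, 4) : v(0) = 0} (test functions vanish at x = 0 where u is specified); weak form: ∫_0^4 u'v' dx = ∫_0^4 (-x^2 - x + 2) v dx for all v ∈ V.

Multiply both sides by a test function v and integrate from 0 to 4:
  ∫_0^4 −u''(x) v(x) dx = ∫_0^4 f(x) v(x) dx.
Integrate the LHS by parts once:
  ∫_0^4 −u'' v dx = −[u'(x) v(x)]_0^4 + ∫_0^4 u'(x) v'(x) dx.
Thus ∫_0^4 u'(x) v'(x) dx = ∫_0^4 f(x) v(x) dx + [u'(x) v(x)]_0^4.
Choose V so that boundary terms are either known or forced to vanish.
Mixed BC: u(0) = 0 (Dirichlet) and u'(4) = 0 (Neumann). Define V = {v ∈ H^1(0, 4) : v(0) = 0}. Then [u' v]_0^4 = u'(4)·v(4) − u'(0)·0 = 0.
Weak formulation: find u (satisfying any essential BC) such that ∫_0^4 u'(x) v'(x) dx = ∫_0^4 f v dx for all v ∈ V (Dirichlet at 0 absorbed into V; the Neumann datum at x = 4 is zero, so no boundary term remains).
Substituting f(x) = -x^2 - x + 2, the right-hand side is ∫_0^4 (-x^2 - x + 2) v dx.


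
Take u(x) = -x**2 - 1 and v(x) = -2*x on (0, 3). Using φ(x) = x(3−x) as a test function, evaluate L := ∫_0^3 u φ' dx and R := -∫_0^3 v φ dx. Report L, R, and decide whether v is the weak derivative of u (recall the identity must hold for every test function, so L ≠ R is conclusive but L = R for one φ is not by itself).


LHS = 27/2, RHS = 27/2. Yes, v = u' weakly.

u(x) = -x**2 - 1, classical derivative u'(x) = -2*x.
φ(x) = x(3−x), so φ'(x) = 3 - 2*x.
Note φ(0) = φ(3) = 0, so the boundary term u·φ vanishes.
LHS = ∫_0^3 u(x) φ'(x) dx = ∫_0^3 (2*x^3 - 3*x^2 + 2*x - 3) dx. Term by term:
  ∫_0^3 2*x^3 dx = 81/2;  ∫_0^3 -3*x^2 dx = -27;  ∫_0^3 2*x dx = 9;
  ∫_0^3 -3 dx = -9.
Sum: 81/2 − 27 + 9 − 9 = 27/2.
So LHS = 27/2.
∫_0^3 v(x) φ(x) dx = ∫_0^3 (2*x^3 - 6*x^2) dx. Term by term:
  ∫_0^3 2*x^3 dx = 81/2;  ∫_0^3 -6*x^2 dx = -54.
Sum: 81/2 − 54 = -27/2.
So RHS = -∫_0^3 v(x) φ(x) dx = 27/2.
LHS = RHS, so the identity holds for this test φ.
Moreover u is smooth here and v(x) = u'(x) = -2*x pointwise, so the identity holds for every test function. Hence v is the weak derivative of u.


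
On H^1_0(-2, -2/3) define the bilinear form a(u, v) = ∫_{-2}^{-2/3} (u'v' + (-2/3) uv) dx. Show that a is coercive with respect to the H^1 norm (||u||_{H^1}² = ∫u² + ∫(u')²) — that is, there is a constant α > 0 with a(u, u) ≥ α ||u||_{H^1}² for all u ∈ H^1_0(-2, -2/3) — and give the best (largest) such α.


α = (-32 + 27*π^2)/(3*(16 + 9*π^2))

Coercivity of a(·,·) on H^1_0(-2, -2/3) means a(u, u) ≥ α ||u||_{H^1}² for every u ∈ H^1_0.
The interval has length L = 4/3, and Poincaré/coercivity depend only on L. Here a(u, u) = ∫(u')² + (-2/3)·∫u².
Here c = -2/3 < 0 with |c| < (π/L)² = 9*π^2/16, so coercivity still holds. The condition a(u,u) ≥ α||u||_{H^1}² reads (1−α)∫(u')² ≥ (α−c)∫u². Any admissible α is ≤ 1 (rapidly oscillating u have ∫u²/∫(u')² → 0), and α = 1 would force 0 ≥ (1−c)∫u², impossible since c < 1; so 1−α > 0. By the sharp Poincaré inequality on H^1_0 of an interval of length L, ∫(u')² ≥ (π/L)²∫u² with equality for the first sine mode sin(π(x−x₀)/L) (x₀ the left endpoint), so the inequality holds for all u iff (1−α)(π/L)² ≥ α − c, i.e. α ≤ ((π/L)² + c)/((π/L)² + 1) = (1 + c(L/π)²)/(1 + (L/π)²). (Direct route, valid since c ≤ 0: Poincaré gives c∫u² ≥ c(L/π)²∫(u')², so a(u,u) ≥ (1 + c(L/π)²)∫(u')², while ||u||_{H^1}² ≤ (1 + (L/π)²)∫(u')²; dividing yields the same α.) With (π/L)² = 9*π^2/16 and c = -2/3, the largest admissible constant is α = ((π/L)² + c)/((π/L)² + 1).
Simplifying, α = (-32 + 27*π^2)/(3*(16 + 9*π^2)).


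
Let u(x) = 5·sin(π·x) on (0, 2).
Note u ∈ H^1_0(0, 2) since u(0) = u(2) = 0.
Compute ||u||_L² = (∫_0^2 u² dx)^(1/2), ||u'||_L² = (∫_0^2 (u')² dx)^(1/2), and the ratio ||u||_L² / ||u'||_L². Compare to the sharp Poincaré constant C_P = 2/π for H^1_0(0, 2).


||u||_L² / ||u'||_L² = 1/π < C_P = 2/π.

u(x) = 5·sin(π·x), so u'(x) = 5*π*cos(π*x).
Writing u(x) = A·sin(kπx/L) with A = 5 and k = 2, use ∫_0^L sin²(kπx/L) dx = L/2 and ∫_0^L cos²(kπx/L) dx = L/2.
u² = 25·sin²(π·x) and (u')² = 25*π^2·cos²(π·x), and each of sin², cos² integrates to L/2 = 1 over (0, 2).
∫_0^2 u² dx = 25, so ||u||_L² = 5.
∫_0^2 (u')² dx = 25*π^2, so ||u'||_L² = 5*π.
Ratio ||u||_L² / ||u'||_L² = 1/π.
Sharp Poincaré constant on H^1_0(0, 2) is C_P = L/π = 2/π, achieved by sin(π/2·x).
This is the k = 2 harmonic; the ratio L/(kπ) is strictly less than C_P = L/π, consistent with the sharp inequality ||u||_L² ≤ C_P ||u'||_L².


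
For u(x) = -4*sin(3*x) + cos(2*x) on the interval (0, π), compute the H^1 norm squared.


||u||_{H^1(0,π)}^2 = -48 + 165*π/2

u'(x) = -2*sin(2*x) - 12*cos(3*x).
Expand u² and (u')² and integrate term by term on (0, π), using: for integers n ≥ 1, ∫_0^π sin²(nx) dx = ∫_0^π cos²(nx) dx = π/2; for n ≠ n', ∫_0^π sin(nx)sin(n'x) dx = ∫_0^π cos(nx)cos(n'x) dx = 0; and by product-to-sum, ∫_0^π sin(nx)cos(n'x) dx = ½∫_0^π [sin((n+n')x) + sin((n−n')x)] dx, which is 0 when n+n' is even and 2n/(n²−n'²) when n+n' is odd (it need not vanish on (0, π)).
  u² squared terms: (-4)²·∫sin(3x)² dx = 16·π/2 = 8*π;  (1)²·∫cos(2x)² dx = 1·π/2 = π/2.
  u² cross terms: 2·(-4)·(1)·∫sin(3x)·cos(2x) dx = -8·(6/5) = -48/5.
  So ∫_0^π u² dx = 8*π + π/2 − 48/5 = -48/5 + 17*π/2.
  (u')² squared terms: (-12)²·∫cos(3x)² dx = 144·π/2 = 72*π;  (-2)²·∫sin(2x)² dx = 4·π/2 = 2*π.
  (u')² cross terms: 2·(-12)·(-2)·∫cos(3x)·sin(2x) dx = 48·(-4/5) = -192/5.
  So ∫_0^π (u')² dx = 72*π + 2*π − 192/5 = -192/5 + 74*π.
||u||_{H^1}^2 = (-48/5 + 17*π/2) + (-192/5 + 74*π) = -48 + 165*π/2.


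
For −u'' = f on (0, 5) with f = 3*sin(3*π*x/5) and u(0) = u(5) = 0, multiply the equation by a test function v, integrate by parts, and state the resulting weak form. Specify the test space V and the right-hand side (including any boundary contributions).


V = H^1_0(0, 5) (so v(0) = v(5) = 0); weak form: ∫_0^5 u'v' dx = ∫_0^5 (3*sin(3*π*x/5)) v dx for all v ∈ V.

Multiply both sides by a test function v and integrate from 0 to 5:
  ∫_0^5 −u''(x) v(x) dx = ∫_0^5 f(x) v(x) dx.
Integrate the LHS by parts once:
  ∫_0^5 −u'' v dx = −[u'(x) v(x)]_0^5 + ∫_0^5 u'(x) v'(x) dx.
Thus ∫_0^5 u'(x) v'(x) dx = ∫_0^5 f(x) v(x) dx + [u'(x) v(x)]_0^5.
Choose V so that boundary terms are either known or forced to vanish.
u is Dirichlet: u(0) = u(5) = 0. Let V = H^1_0(0, 5); then v(0) = v(5) = 0, and [u' v]_0^5 = 0.
Weak formulation: find u (satisfying any essential BC) such that ∫_0^5 u'(x) v'(x) dx = ∫_0^5 f v dx for all v ∈ V.
Substituting f(x) = 3*sin(3*π*x/5), the right-hand side is ∫_0^5 (3*sin(3*π*x/5)) v dx.


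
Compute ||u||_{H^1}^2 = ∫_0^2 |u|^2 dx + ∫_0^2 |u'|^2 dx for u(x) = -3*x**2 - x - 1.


||u||_{H^1}^2 = 3424/15

The H^1 norm (squared) on an interval (0, L) is
  ||u||_{H^1}^2 = ∫_0^L u(x)^2 dx + ∫_0^L u'(x)^2 dx.
Compute u'(x) = -6*x - 1.
Then u(x)^2 = 9*x**4 + 6*x**3 + 7*x**2 + 2*x + 1 and u'(x)^2 = 36*x**2 + 12*x + 1.
Integrate each monomial from 0 to 2 using ∫_0^2 c·x^n dx = c·2^(n+1)/(n+1):
  ∫_0^2 u(x)^2 dx = ∫_0^2 (9*x^4 + 6*x^3 + 7*x^2 + 2*x + 1) dx. Term by term:
    ∫_0^2 9*x^4 dx = 288/5;  ∫_0^2 6*x^3 dx = 24;  ∫_0^2 7*x^2 dx = 56/3;
    ∫_0^2 2*x dx = 4;  ∫_0^2 1 dx = 2.
  Sum: 288/5 + 24 + 56/3 + 4 + 2 = 1594/15.
  ∫_0^2 u'(x)^2 dx = ∫_0^2 (36*x^2 + 12*x + 1) dx. Term by term:
    ∫_0^2 36*x^2 dx = 96;  ∫_0^2 12*x dx = 24;  ∫_0^2 1 dx = 2.
  Sum: 96 + 24 + 2 = 122.
Adding: ||u||_{H^1}^2 = 1594/15 + 122 = 3424/15.


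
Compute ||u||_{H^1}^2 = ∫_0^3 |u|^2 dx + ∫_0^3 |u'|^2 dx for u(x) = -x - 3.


||u||_{H^1}^2 = 66

The H^1 norm (squared) on an interval (0, L) is
  ||u||_{H^1}^2 = ∫_0^L u(x)^2 dx + ∫_0^L u'(x)^2 dx.
Compute u'(x) = -1.
Then u(x)^2 = x**2 + 6*x + 9 and u'(x)^2 = 1.
Integrate each monomial from 0 to 3 using ∫_0^3 c·x^n dx = c·3^(n+1)/(n+1):
  ∫_0^3 u(x)^2 dx = ∫_0^3 (x^2 + 6*x + 9) dx. Term by term:
    ∫_0^3 x^2 dx = 9;  ∫_0^3 6*x dx = 27;  ∫_0^3 9 dx = 27.
  Sum: 9 + 27 + 27 = 63.
  ∫_0^3 u'(x)^2 dx = ∫_0^3 (1) dx. Term by term:
    ∫_0^3 1 dx = 3.
Adding: ||u||_{H^1}^2 = 63 + 3 = 66.


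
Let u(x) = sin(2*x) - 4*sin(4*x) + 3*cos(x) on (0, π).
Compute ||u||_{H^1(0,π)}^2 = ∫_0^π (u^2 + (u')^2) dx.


||u||_{H^1(0,π)}^2 = -48/5 + 295*π/2

u'(x) = -3*sin(x) + 2*cos(2*x) - 16*cos(4*x).
Expand u² and (u')² and integrate term by term on (0, π), using: for integers n ≥ 1, ∫_0^π sin²(nx) dx = ∫_0^π cos²(nx) dx = π/2; for n ≠ n', ∫_0^π sin(nx)sin(n'x) dx = ∫_0^π cos(nx)cos(n'x) dx = 0; and by product-to-sum, ∫_0^π sin(nx)cos(n'x) dx = ½∫_0^π [sin((n+n')x) + sin((n−n')x)] dx, which is 0 when n+n' is even and 2n/(n²−n'²) when n+n' is odd (it need not vanish on (0, π)).
  u² squared terms: (-4)²·∫sin(4x)² dx = 16·π/2 = 8*π;  (3)²·∫cos(x)² dx = 9·π/2 = 9*π/2;  (1)²·∫sin(2x)² dx = 1·π/2 = π/2.
  u² cross terms: 2·(-4)·(3)·∫sin(4x)·cos(x) dx = -24·(8/15) = -64/5;  2·(-4)·(1)·∫sin(4x)·sin(2x) dx = -8·(0) = 0;  2·(3)·(1)·∫cos(x)·sin(2x) dx = 6·(4/3) = 8.
  So ∫_0^π u² dx = 8*π + 9*π/2 + π/2 − 64/5 + 0 + 8 = -24/5 + 13*π.
  (u')² squared terms: (-16)²·∫cos(4x)² dx = 256·π/2 = 128*π;  (-3)²·∫sin(x)² dx = 9·π/2 = 9*π/2;  (2)²·∫cos(2x)² dx = 4·π/2 = 2*π.
  (u')² cross terms: 2·(-16)·(-3)·∫cos(4x)·sin(x) dx = 96·(-2/15) = -64/5;  2·(-16)·(2)·∫cos(4x)·cos(2x) dx = -64·(0) = 0;  2·(-3)·(2)·∫sin(x)·cos(2x) dx = -12·(-2/3) = 8.
  So ∫_0^π (u')² dx = 128*π + 9*π/2 + 2*π − 64/5 + 0 + 8 = -24/5 + 269*π/2.
||u||_{H^1}^2 = (-24/5 + 13*π) + (-24/5 + 269*π/2) = -48/5 + 295*π/2.


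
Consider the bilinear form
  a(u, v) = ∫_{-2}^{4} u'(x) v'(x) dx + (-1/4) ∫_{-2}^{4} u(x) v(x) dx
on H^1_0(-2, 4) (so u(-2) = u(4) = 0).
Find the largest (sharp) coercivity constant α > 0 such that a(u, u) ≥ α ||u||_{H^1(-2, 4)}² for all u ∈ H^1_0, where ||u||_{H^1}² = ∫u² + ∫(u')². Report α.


α = (-9 + π^2)/(π^2 + 36)

Coercivity of a(·,·) on H^1_0(-2, 4) means a(u, u) ≥ α ||u||_{H^1}² for every u ∈ H^1_0.
The interval has length L = 6, and Poincaré/coercivity depend only on L. Here a(u, u) = ∫(u')² + (-1/4)·∫u².
Here c = -1/4 < 0 with |c| < (π/L)² = π^2/36, so coercivity still holds. The condition a(u,u) ≥ α||u||_{H^1}² reads (1−α)∫(u')² ≥ (α−c)∫u². Any admissible α is ≤ 1 (rapidly oscillating u have ∫u²/∫(u')² → 0), and α = 1 would force 0 ≥ (1−c)∫u², impossible since c < 1; so 1−α > 0. By the sharp Poincaré inequality on H^1_0 of an interval of length L, ∫(u')² ≥ (π/L)²∫u² with equality for the first sine mode sin(π(x−x₀)/L) (x₀ the left endpoint), so the inequality holds for all u iff (1−α)(π/L)² ≥ α − c, i.e. α ≤ ((π/L)² + c)/((π/L)² + 1) = (1 + c(L/π)²)/(1 + (L/π)²). (Direct route, valid since c ≤ 0: Poincaré gives c∫u² ≥ c(L/π)²∫(u')², so a(u,u) ≥ (1 + c(L/π)²)∫(u')², while ||u||_{H^1}² ≤ (1 + (L/π)²)∫(u')²; dividing yields the same α.) With (π/L)² = π^2/36 and c = -1/4, the largest admissible constant is α = ((π/L)² + c)/((π/L)² + 1).
Simplifying, α = (-9 + π^2)/(π^2 + 36).


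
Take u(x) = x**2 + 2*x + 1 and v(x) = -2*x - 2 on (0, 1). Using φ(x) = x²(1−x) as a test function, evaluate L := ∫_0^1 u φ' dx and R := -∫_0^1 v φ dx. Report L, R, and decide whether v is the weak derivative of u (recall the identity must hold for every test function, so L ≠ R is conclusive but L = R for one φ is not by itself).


LHS = -4/15, RHS = 4/15. No, v is not the weak derivative of u.

u(x) = x**2 + 2*x + 1, classical derivative u'(x) = 2*x + 2.
φ(x) = x²(1−x), so φ'(x) = x*(2 - 3*x).
Note φ(0) = φ(1) = 0, so the boundary term u·φ vanishes.
LHS = ∫_0^1 u(x) φ'(x) dx = ∫_0^1 (-3*x^4 - 4*x^3 + x^2 + 2*x) dx. Term by term:
  ∫_0^1 -3*x^4 dx = -3/5;  ∫_0^1 -4*x^3 dx = -1;  ∫_0^1 x^2 dx = 1/3;
  ∫_0^1 2*x dx = 1.
Sum: -3/5 − 1 + 1/3 + 1 = -4/15.
So LHS = -4/15.
∫_0^1 v(x) φ(x) dx = ∫_0^1 (2*x^4 - 2*x^2) dx. Term by term:
  ∫_0^1 2*x^4 dx = 2/5;  ∫_0^1 -2*x^2 dx = -2/3.
Sum: 2/5 − 2/3 = -4/15.
So RHS = -∫_0^1 v(x) φ(x) dx = 4/15.
LHS − RHS = -8/15 ≠ 0, so the identity fails.
(For a valid weak derivative the identity must hold for EVERY test function, in particular this one. The failure shows v is NOT the weak derivative of u.)
Correct weak derivative would be u'(x) = 2*x + 2.


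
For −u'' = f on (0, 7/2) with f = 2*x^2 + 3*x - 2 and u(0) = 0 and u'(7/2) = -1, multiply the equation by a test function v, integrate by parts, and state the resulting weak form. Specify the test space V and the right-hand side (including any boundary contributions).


V = {v ∈ H^1(0, 7/2) : v(0) = 0} (test functions vanish at x = 0 where u is specified); weak form: ∫_0^7/2 u'v' dx = ∫_0^7/2 (2*x^2 + 3*x - 2) v dx − v(7/2) for all v ∈ V.

Multiply both sides by a test function v and integrate from 0 to 7/2:
  ∫_0^7/2 −u''(x) v(x) dx = ∫_0^7/2 f(x) v(x) dx.
Integrate the LHS by parts once:
  ∫_0^7/2 −u'' v dx = −[u'(x) v(x)]_0^7/2 + ∫_0^7/2 u'(x) v'(x) dx.
Thus ∫_0^7/2 u'(x) v'(x) dx = ∫_0^7/2 f(x) v(x) dx + [u'(x) v(x)]_0^7/2.
Choose V so that boundary terms are either known or forced to vanish.
Mixed BC: u(0) = 0 (Dirichlet) and u'(7/2) = -1 (Neumann). Define V = {v ∈ H^1(0, 7/2) : v(0) = 0}. Then [u' v]_0^7/2 = u'(7/2)·v(7/2) − u'(0)·0 = − v(7/2).
Weak formulation: find u (satisfying any essential BC) such that ∫_0^7/2 u'(x) v'(x) dx = ∫_0^7/2 f v dx − v(7/2) for all v ∈ V (Dirichlet at 0 absorbed into V; Neumann datum at x = 7/2 contributes the boundary term).
Substituting f(x) = 2*x^2 + 3*x - 2, the right-hand side is ∫_0^7/2 (2*x^2 + 3*x - 2) v dx − v(7/2).


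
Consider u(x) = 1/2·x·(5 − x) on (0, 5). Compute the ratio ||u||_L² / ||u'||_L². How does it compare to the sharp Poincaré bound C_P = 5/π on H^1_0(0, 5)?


||u||_L² / ||u'||_L² = sqrt(10)/2 < C_P = 5/π.

u(x) = 1/2·x·(5 − x), so u'(x) = 5/2 - x.
u(x) = 1/2·x·(5 − x) vanishes at x = 0 and x = 5, so u ∈ H^1_0(0, 5). Differentiate via the product rule and integrate the resulting polynomials term by term.
  ∫_0^5 u² dx = ∫_0^5 (x^4/4 - 5*x^3/2 + 25*x^2/4) dx. Term by term:
    ∫_0^5 x^4/4 dx = 625/4;  ∫_0^5 -5*x^3/2 dx = -3125/8;  ∫_0^5 25*x^2/4 dx = 3125/12.
  Sum: 625/4 − 3125/8 + 3125/12 = 625/24.
  ∫_0^5 (u')² dx = ∫_0^5 (x^2 - 5*x + 25/4) dx. Term by term:
    ∫_0^5 x^2 dx = 125/3;  ∫_0^5 -5*x dx = -125/2;  ∫_0^5 25/4 dx = 125/4.
  Sum: 125/3 − 125/2 + 125/4 = 125/12.
∫_0^5 u² dx = 625/24, so ||u||_L² = 25*sqrt(6)/12.
∫_0^5 (u')² dx = 125/12, so ||u'||_L² = 5*sqrt(15)/6.
Ratio ||u||_L² / ||u'||_L² = sqrt(10)/2.
Sharp Poincaré constant on H^1_0(0, 5) is C_P = L/π = 5/π, achieved by sin(π/5·x).
A polynomial bump cannot attain the sharp Poincaré constant (only the first sine eigenfunction does), so the ratio is strictly less than C_P, consistent with ||u||_L² ≤ C_P ||u'||_L².


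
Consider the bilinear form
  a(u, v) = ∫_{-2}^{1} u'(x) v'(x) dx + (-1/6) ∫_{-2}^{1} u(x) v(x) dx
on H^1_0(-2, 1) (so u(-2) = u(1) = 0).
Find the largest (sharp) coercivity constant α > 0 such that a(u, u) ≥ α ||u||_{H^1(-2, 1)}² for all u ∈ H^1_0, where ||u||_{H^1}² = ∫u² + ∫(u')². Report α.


α = (-3/2 + π^2)/(9 + π^2)

Coercivity of a(·,·) on H^1_0(-2, 1) means a(u, u) ≥ α ||u||_{H^1}² for every u ∈ H^1_0.
The interval has length L = 3, and Poincaré/coercivity depend only on L. Here a(u, u) = ∫(u')² + (-1/6)·∫u².
Here c = -1/6 < 0 with |c| < (π/L)² = π^2/9, so coercivity still holds. The condition a(u,u) ≥ α||u||_{H^1}² reads (1−α)∫(u')² ≥ (α−c)∫u². Any admissible α is ≤ 1 (rapidly oscillating u have ∫u²/∫(u')² → 0), and α = 1 would force 0 ≥ (1−c)∫u², impossible since c < 1; so 1−α > 0. By the sharp Poincaré inequality on H^1_0 of an interval of length L, ∫(u')² ≥ (π/L)²∫u² with equality for the first sine mode sin(π(x−x₀)/L) (x₀ the left endpoint), so the inequality holds for all u iff (1−α)(π/L)² ≥ α − c, i.e. α ≤ ((π/L)² + c)/((π/L)² + 1) = (1 + c(L/π)²)/(1 + (L/π)²). (Direct route, valid since c ≤ 0: Poincaré gives c∫u² ≥ c(L/π)²∫(u')², so a(u,u) ≥ (1 + c(L/π)²)∫(u')², while ||u||_{H^1}² ≤ (1 + (L/π)²)∫(u')²; dividing yields the same α.) With (π/L)² = π^2/9 and c = -1/6, the largest admissible constant is α = ((π/L)² + c)/((π/L)² + 1).
Simplifying, α = (-3/2 + π^2)/(9 + π^2).


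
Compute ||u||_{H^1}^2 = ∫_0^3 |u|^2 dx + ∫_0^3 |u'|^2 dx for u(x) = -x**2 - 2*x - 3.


||u||_{H^1}^2 = 1923/5

The H^1 norm (squared) on an interval (0, L) is
  ||u||_{H^1}^2 = ∫_0^L u(x)^2 dx + ∫_0^L u'(x)^2 dx.
Compute u'(x) = -2*x - 2.
Then u(x)^2 = x**4 + 4*x**3 + 10*x**2 + 12*x + 9 and u'(x)^2 = 4*x**2 + 8*x + 4.
Integrate each monomial from 0 to 3 using ∫_0^3 c·x^n dx = c·3^(n+1)/(n+1):
  ∫_0^3 u(x)^2 dx = ∫_0^3 (x^4 + 4*x^3 + 10*x^2 + 12*x + 9) dx. Term by term:
    ∫_0^3 x^4 dx = 243/5;  ∫_0^3 4*x^3 dx = 81;  ∫_0^3 10*x^2 dx = 90;
    ∫_0^3 12*x dx = 54;  ∫_0^3 9 dx = 27.
  Sum: 243/5 + 81 + 90 + 54 + 27 = 1503/5.
  ∫_0^3 u'(x)^2 dx = ∫_0^3 (4*x^2 + 8*x + 4) dx. Term by term:
    ∫_0^3 4*x^2 dx = 36;  ∫_0^3 8*x dx = 36;  ∫_0^3 4 dx = 12.
  Sum: 36 + 36 + 12 = 84.
Adding: ||u||_{H^1}^2 = 1503/5 + 84 = 1923/5.


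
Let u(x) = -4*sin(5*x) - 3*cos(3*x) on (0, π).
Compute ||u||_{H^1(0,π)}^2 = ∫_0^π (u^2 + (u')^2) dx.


||u||_{H^1(0,π)}^2 = 253*π

u'(x) = 9*sin(3*x) - 20*cos(5*x).
Expand u² and (u')² and integrate term by term on (0, π), using: for integers n ≥ 1, ∫_0^π sin²(nx) dx = ∫_0^π cos²(nx) dx = π/2; for n ≠ n', ∫_0^π sin(nx)sin(n'x) dx = ∫_0^π cos(nx)cos(n'x) dx = 0; and by product-to-sum, ∫_0^π sin(nx)cos(n'x) dx = ½∫_0^π [sin((n+n')x) + sin((n−n')x)] dx, which is 0 when n+n' is even and 2n/(n²−n'²) when n+n' is odd (it need not vanish on (0, π)).
  u² squared terms: (-4)²·∫sin(5x)² dx = 16·π/2 = 8*π;  (-3)²·∫cos(3x)² dx = 9·π/2 = 9*π/2.
  u² cross terms: 2·(-4)·(-3)·∫sin(5x)·cos(3x) dx = 24·(0) = 0.
  So ∫_0^π u² dx = 8*π + 9*π/2 + 0 = 25*π/2.
  (u')² squared terms: (-20)²·∫cos(5x)² dx = 400·π/2 = 200*π;  (9)²·∫sin(3x)² dx = 81·π/2 = 81*π/2.
  (u')² cross terms: 2·(-20)·(9)·∫cos(5x)·sin(3x) dx = -360·(0) = 0.
  So ∫_0^π (u')² dx = 200*π + 81*π/2 + 0 = 481*π/2.
||u||_{H^1}^2 = (25*π/2) + (481*π/2) = 253*π.


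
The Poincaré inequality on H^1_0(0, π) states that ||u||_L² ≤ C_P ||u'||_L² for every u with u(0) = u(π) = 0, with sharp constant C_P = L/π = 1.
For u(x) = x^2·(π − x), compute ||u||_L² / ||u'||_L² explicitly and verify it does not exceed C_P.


||u||_L² / ||u'||_L² = sqrt(14)*π/14 < C_P = 1.

u(x) = x^2·(π − x), so u'(x) = x*(-3*x + 2*π).
u(x) = x^2·(π − x) vanishes at x = 0 and x = π, so u ∈ H^1_0(0, π). Differentiate via the product rule and integrate the resulting polynomials term by term.
  ∫_0^π u² dx = ∫_0^π (x^6 - 2*π*x^5 + π^2*x^4) dx. Term by term:
    ∫_0^π x^6 dx = π^7/7;  ∫_0^π -2*π*x^5 dx = -π^7/3;  ∫_0^π π^2*x^4 dx = π^7/5.
  Sum: π^7/7 − π^7/3 + π^7/5 = π^7/105.
  ∫_0^π (u')² dx = ∫_0^π (9*x^4 - 12*π*x^3 + 4*π^2*x^2) dx. Term by term:
    ∫_0^π 9*x^4 dx = 9*π^5/5;  ∫_0^π -12*π*x^3 dx = -3*π^5;  ∫_0^π 4*π^2*x^2 dx = 4*π^5/3.
  Sum: 9*π^5/5 − 3*π^5 + 4*π^5/3 = 2*π^5/15.
∫_0^π u² dx = π^7/105, so ||u||_L² = sqrt(105)*π^(7/2)/105.
∫_0^π (u')² dx = 2*π^5/15, so ||u'||_L² = sqrt(30)*π^(5/2)/15.
Ratio ||u||_L² / ||u'||_L² = sqrt(14)*π/14.
Sharp Poincaré constant on H^1_0(0, π) is C_P = L/π = 1, achieved by sin(x).
A polynomial bump cannot attain the sharp Poincaré constant (only the first sine eigenfunction does), so the ratio is strictly less than C_P, consistent with ||u||_L² ≤ C_P ||u'||_L².


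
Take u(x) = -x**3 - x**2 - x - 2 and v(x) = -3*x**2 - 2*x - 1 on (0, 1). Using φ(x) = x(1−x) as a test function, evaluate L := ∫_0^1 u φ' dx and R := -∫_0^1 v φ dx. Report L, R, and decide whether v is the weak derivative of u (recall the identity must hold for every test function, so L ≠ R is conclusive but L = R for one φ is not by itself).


LHS = 29/60, RHS = 29/60. Yes, v = u' weakly.

u(x) = -x**3 - x**2 - x - 2, classical derivative u'(x) = -3*x**2 - 2*x - 1.
φ(x) = x(1−x), so φ'(x) = 1 - 2*x.
Note φ(0) = φ(1) = 0, so the boundary term u·φ vanishes.
LHS = ∫_0^1 u(x) φ'(x) dx = ∫_0^1 (2*x^4 + x^3 + x^2 + 3*x - 2) dx. Term by term:
  ∫_0^1 2*x^4 dx = 2/5;  ∫_0^1 x^3 dx = 1/4;  ∫_0^1 x^2 dx = 1/3;
  ∫_0^1 3*x dx = 3/2;  ∫_0^1 -2 dx = -2.
Sum: 2/5 + 1/4 + 1/3 + 3/2 − 2 = 29/60.
So LHS = 29/60.
∫_0^1 v(x) φ(x) dx = ∫_0^1 (3*x^4 - x^3 - x^2 - x) dx. Term by term:
  ∫_0^1 3*x^4 dx = 3/5;  ∫_0^1 -x^3 dx = -1/4;  ∫_0^1 -x^2 dx = -1/3;
  ∫_0^1 -x dx = -1/2.
Sum: 3/5 − 1/4 − 1/3 − 1/2 = -29/60.
So RHS = -∫_0^1 v(x) φ(x) dx = 29/60.
LHS = RHS, so the identity holds for this test φ.
Moreover u is smooth here and v(x) = u'(x) = -3*x**2 - 2*x - 1 pointwise, so the identity holds for every test function. Hence v is the weak derivative of u.


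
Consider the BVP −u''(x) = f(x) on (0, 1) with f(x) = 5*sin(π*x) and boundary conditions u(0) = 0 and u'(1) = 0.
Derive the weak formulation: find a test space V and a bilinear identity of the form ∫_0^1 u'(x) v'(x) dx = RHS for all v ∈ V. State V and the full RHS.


V = {v ∈ H^1(0, 1) : v(0) = 0} (test functions vanish at x = 0 where u is specified); weak form: ∫_0^1 u'v' dx = ∫_0^1 (5*sin(π*x)) v dx for all v ∈ V.

Multiply both sides by a test function v and integrate from 0 to 1:
  ∫_0^1 −u''(x) v(x) dx = ∫_0^1 f(x) v(x) dx.
Integrate the LHS by parts once:
  ∫_0^1 −u'' v dx = −[u'(x) v(x)]_0^1 + ∫_0^1 u'(x) v'(x) dx.
Thus ∫_0^1 u'(x) v'(x) dx = ∫_0^1 f(x) v(x) dx + [u'(x) v(x)]_0^1.
Choose V so that boundary terms are either known or forced to vanish.
Mixed BC: u(0) = 0 (Dirichlet) and u'(1) = 0 (Neumann). Define V = {v ∈ H^1(0, 1) : v(0) = 0}. Then [u' v]_0^1 = u'(1)·v(1) − u'(0)·0 = 0.
Weak formulation: find u (satisfying any essential BC) such that ∫_0^1 u'(x) v'(x) dx = ∫_0^1 f v dx for all v ∈ V (Dirichlet at 0 absorbed into V; the Neumann datum at x = 1 is zero, so no boundary term remains).
Substituting f(x) = 5*sin(π*x), the right-hand side is ∫_0^1 (5*sin(π*x)) v dx.


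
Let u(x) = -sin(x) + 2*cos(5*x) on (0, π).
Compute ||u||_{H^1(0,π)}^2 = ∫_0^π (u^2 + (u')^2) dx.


||u||_{H^1(0,π)}^2 = 53*π

u'(x) = -10*sin(5*x) - cos(x).
Expand u² and (u')² and integrate term by term on (0, π), using: for integers n ≥ 1, ∫_0^π sin²(nx) dx = ∫_0^π cos²(nx) dx = π/2; for n ≠ n', ∫_0^π sin(nx)sin(n'x) dx = ∫_0^π cos(nx)cos(n'x) dx = 0; and by product-to-sum, ∫_0^π sin(nx)cos(n'x) dx = ½∫_0^π [sin((n+n')x) + sin((n−n')x)] dx, which is 0 when n+n' is even and 2n/(n²−n'²) when n+n' is odd (it need not vanish on (0, π)).
  u² squared terms: (-1)²·∫sin(x)² dx = 1·π/2 = π/2;  (2)²·∫cos(5x)² dx = 4·π/2 = 2*π.
  u² cross terms: 2·(-1)·(2)·∫sin(x)·cos(5x) dx = -4·(0) = 0.
  So ∫_0^π u² dx = π/2 + 2*π + 0 = 5*π/2.
  (u')² squared terms: (-1)²·∫cos(x)² dx = 1·π/2 = π/2;  (-10)²·∫sin(5x)² dx = 100·π/2 = 50*π.
  (u')² cross terms: 2·(-1)·(-10)·∫cos(x)·sin(5x) dx = 20·(0) = 0.
  So ∫_0^π (u')² dx = π/2 + 50*π + 0 = 101*π/2.
||u||_{H^1}^2 = (5*π/2) + (101*π/2) = 53*π.


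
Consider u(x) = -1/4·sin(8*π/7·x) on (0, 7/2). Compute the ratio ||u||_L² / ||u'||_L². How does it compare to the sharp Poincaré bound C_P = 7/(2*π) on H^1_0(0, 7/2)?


||u||_L² / ||u'||_L² = 7/(8*π) < C_P = 7/(2*π).

u(x) = -1/4·sin(8*π/7·x), so u'(x) = -2*π*cos(8*π*x/7)/7.
Writing u(x) = A·sin(kπx/L) with A = -1/4 and k = 4, use ∫_0^L sin²(kπx/L) dx = L/2 and ∫_0^L cos²(kπx/L) dx = L/2.
u² = 1/16·sin²(8*π/7·x) and (u')² = 4*π^2/49·cos²(8*π/7·x), and each of sin², cos² integrates to L/2 = 7/4 over (0, 7/2).
∫_0^7/2 u² dx = 7/64, so ||u||_L² = sqrt(7)/8.
∫_0^7/2 (u')² dx = π^2/7, so ||u'||_L² = sqrt(7)*π/7.
Ratio ||u||_L² / ||u'||_L² = 7/(8*π).
Sharp Poincaré constant on H^1_0(0, 7/2) is C_P = L/π = 7/(2*π), achieved by sin(2*π/7·x).
This is the k = 4 harmonic; the ratio L/(kπ) is strictly less than C_P = L/π, consistent with the sharp inequality ||u||_L² ≤ C_P ||u'||_L².


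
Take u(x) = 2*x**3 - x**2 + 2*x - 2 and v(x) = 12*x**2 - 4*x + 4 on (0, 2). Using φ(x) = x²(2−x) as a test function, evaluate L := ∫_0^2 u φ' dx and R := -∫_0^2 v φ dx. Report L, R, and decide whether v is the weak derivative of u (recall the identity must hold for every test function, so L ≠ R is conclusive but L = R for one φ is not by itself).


LHS = -184/15, RHS = -368/15. No, v is not the weak derivative of u.

u(x) = 2*x**3 - x**2 + 2*x - 2, classical derivative u'(x) = 6*x**2 - 2*x + 2.
φ(x) = x²(2−x), so φ'(x) = x*(4 - 3*x).
Note φ(0) = φ(2) = 0, so the boundary term u·φ vanishes.
LHS = ∫_0^2 u(x) φ'(x) dx = ∫_0^2 (-6*x^5 + 11*x^4 - 10*x^3 + 14*x^2 - 8*x) dx. Term by term:
  ∫_0^2 -6*x^5 dx = -64;  ∫_0^2 11*x^4 dx = 352/5;  ∫_0^2 -10*x^3 dx = -40;
  ∫_0^2 14*x^2 dx = 112/3;  ∫_0^2 -8*x dx = -16.
Sum: -64 + 352/5 − 40 + 112/3 − 16 = -184/15.
So LHS = -184/15.
∫_0^2 v(x) φ(x) dx = ∫_0^2 (-12*x^5 + 28*x^4 - 12*x^3 + 8*x^2) dx. Term by term:
  ∫_0^2 -12*x^5 dx = -128;  ∫_0^2 28*x^4 dx = 896/5;  ∫_0^2 -12*x^3 dx = -48;
  ∫_0^2 8*x^2 dx = 64/3.
Sum: -128 + 896/5 − 48 + 64/3 = 368/15.
So RHS = -∫_0^2 v(x) φ(x) dx = -368/15.
LHS − RHS = 184/15 ≠ 0, so the identity fails.
(For a valid weak derivative the identity must hold for EVERY test function, in particular this one. The failure shows v is NOT the weak derivative of u.)
Correct weak derivative would be u'(x) = 6*x**2 - 2*x + 2.


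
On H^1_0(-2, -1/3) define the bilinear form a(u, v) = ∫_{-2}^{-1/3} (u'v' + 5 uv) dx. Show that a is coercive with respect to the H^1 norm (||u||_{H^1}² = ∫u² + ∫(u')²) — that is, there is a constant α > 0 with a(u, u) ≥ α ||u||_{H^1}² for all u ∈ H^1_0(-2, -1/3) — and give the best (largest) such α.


α = 1

Coercivity of a(·,·) on H^1_0(-2, -1/3) means a(u, u) ≥ α ||u||_{H^1}² for every u ∈ H^1_0.
The interval has length L = 5/3, and Poincaré/coercivity depend only on L. Here a(u, u) = ∫(u')² + (5)·∫u².
Here c = 5 ≥ 1, so a(u,u) = ∫(u')² + c∫u² ≥ ∫(u')² + ∫u² = ||u||_{H^1}², i.e. α = 1 works. No larger α is possible: a(u,u) ≥ α||u||_{H^1}² means (1−α)∫(u')² ≥ (α−c)∫u², and for the modes u_n = sin(nπ(x−x₀)/L) (x₀ the left endpoint) one has ∫u_n²/∫(u_n')² = (L/(nπ))² → 0, so a(u_n,u_n)/||u_n||_{H^1}² → 1. Hence the optimal constant is α = 1.
Therefore α = 1.


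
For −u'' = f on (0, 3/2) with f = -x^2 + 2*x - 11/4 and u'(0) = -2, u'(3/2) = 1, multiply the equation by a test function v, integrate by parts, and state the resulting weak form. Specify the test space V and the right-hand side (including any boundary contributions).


V = H^1(0, 3/2) (v unrestricted at boundary; u is determined up to an additive constant); weak form: ∫_0^3/2 u'v' dx = ∫_0^3/2 (-x^2 + 2*x - 11/4) v dx + v(3/2) + 2·v(0) for all v ∈ V.

Multiply both sides by a test function v and integrate from 0 to 3/2:
  ∫_0^3/2 −u''(x) v(x) dx = ∫_0^3/2 f(x) v(x) dx.
Integrate the LHS by parts once:
  ∫_0^3/2 −u'' v dx = −[u'(x) v(x)]_0^3/2 + ∫_0^3/2 u'(x) v'(x) dx.
Thus ∫_0^3/2 u'(x) v'(x) dx = ∫_0^3/2 f(x) v(x) dx + [u'(x) v(x)]_0^3/2.
Choose V so that boundary terms are either known or forced to vanish.
u has inhomogeneous Neumann u'(0) = -2, u'(3/2) = 1. [u' v]_0^3/2 = (1)·v(3/2) − (-2)·v(0) = v(3/2) + 2·v(0). Take V = H^1(0, 3/2); boundary term becomes part of RHS.
Weak formulation: find u (satisfying any essential BC) such that ∫_0^3/2 u'(x) v'(x) dx = ∫_0^3/2 f v dx + v(3/2) + 2·v(0) for all v ∈ V (Neumann data are natural BCs: they enter the RHS as boundary terms).
Substituting f(x) = -x^2 + 2*x - 11/4, the right-hand side is ∫_0^3/2 (-x^2 + 2*x - 11/4) v dx + v(3/2) + 2·v(0).
Compatibility check (pure Neumann): taking v ≡ 1 ∈ V gives 0 = ∫_0^3/2 f dx + (1) − (-2), i.e. ∫_0^3/2 f dx must equal u'(0) − u'(3/2) = -3. Indeed ∫_0^3/2 (-x^2 + 2*x - 11/4) dx = -3, so the data are compatible. The solution is then unique only up to an additive constant (fix it e.g. by requiring ∫_0^3/2 u dx = 0).


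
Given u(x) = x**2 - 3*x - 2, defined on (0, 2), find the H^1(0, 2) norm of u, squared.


||u||_{H^1}^2 = 162/5

The H^1 norm (squared) on an interval (0, L) is
  ||u||_{H^1}^2 = ∫_0^L u(x)^2 dx + ∫_0^L u'(x)^2 dx.
Compute u'(x) = 2*x - 3.
Then u(x)^2 = x**4 - 6*x**3 + 5*x**2 + 12*x + 4 and u'(x)^2 = 4*x**2 - 12*x + 9.
Integrate each monomial from 0 to 2 using ∫_0^2 c·x^n dx = c·2^(n+1)/(n+1):
  ∫_0^2 u(x)^2 dx = ∫_0^2 (x^4 - 6*x^3 + 5*x^2 + 12*x + 4) dx. Term by term:
    ∫_0^2 x^4 dx = 32/5;  ∫_0^2 -6*x^3 dx = -24;  ∫_0^2 5*x^2 dx = 40/3;
    ∫_0^2 12*x dx = 24;  ∫_0^2 4 dx = 8.
  Sum: 32/5 − 24 + 40/3 + 24 + 8 = 416/15.
  ∫_0^2 u'(x)^2 dx = ∫_0^2 (4*x^2 - 12*x + 9) dx. Term by term:
    ∫_0^2 4*x^2 dx = 32/3;  ∫_0^2 -12*x dx = -24;  ∫_0^2 9 dx = 18.
  Sum: 32/3 − 24 + 18 = 14/3.
Adding: ||u||_{H^1}^2 = 416/15 + 14/3 = 162/5.


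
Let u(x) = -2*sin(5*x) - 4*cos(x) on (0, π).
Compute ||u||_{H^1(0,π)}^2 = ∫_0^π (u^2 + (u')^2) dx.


||u||_{H^1(0,π)}^2 = 68*π

u'(x) = 4*sin(x) - 10*cos(5*x).
Expand u² and (u')² and integrate term by term on (0, π), using: for integers n ≥ 1, ∫_0^π sin²(nx) dx = ∫_0^π cos²(nx) dx = π/2; for n ≠ n', ∫_0^π sin(nx)sin(n'x) dx = ∫_0^π cos(nx)cos(n'x) dx = 0; and by product-to-sum, ∫_0^π sin(nx)cos(n'x) dx = ½∫_0^π [sin((n+n')x) + sin((n−n')x)] dx, which is 0 when n+n' is even and 2n/(n²−n'²) when n+n' is odd (it need not vanish on (0, π)).
  u² squared terms: (-4)²·∫cos(x)² dx = 16·π/2 = 8*π;  (-2)²·∫sin(5x)² dx = 4·π/2 = 2*π.
  u² cross terms: 2·(-4)·(-2)·∫cos(x)·sin(5x) dx = 16·(0) = 0.
  So ∫_0^π u² dx = 8*π + 2*π + 0 = 10*π.
  (u')² squared terms: (-10)²·∫cos(5x)² dx = 100·π/2 = 50*π;  (4)²·∫sin(x)² dx = 16·π/2 = 8*π.
  (u')² cross terms: 2·(-10)·(4)·∫cos(5x)·sin(x) dx = -80·(0) = 0.
  So ∫_0^π (u')² dx = 50*π + 8*π + 0 = 58*π.
||u||_{H^1}^2 = (10*π) + (58*π) = 68*π.


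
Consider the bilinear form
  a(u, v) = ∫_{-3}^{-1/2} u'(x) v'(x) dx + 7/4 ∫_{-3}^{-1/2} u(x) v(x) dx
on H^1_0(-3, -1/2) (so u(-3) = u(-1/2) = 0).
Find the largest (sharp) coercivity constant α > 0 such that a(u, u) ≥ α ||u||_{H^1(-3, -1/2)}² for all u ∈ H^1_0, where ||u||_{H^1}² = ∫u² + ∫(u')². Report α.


α = 1

Coercivity of a(·,·) on H^1_0(-3, -1/2) means a(u, u) ≥ α ||u||_{H^1}² for every u ∈ H^1_0.
The interval has length L = 5/2, and Poincaré/coercivity depend only on L. Here a(u, u) = ∫(u')² + (7/4)·∫u².
Here c = 7/4 ≥ 1, so a(u,u) = ∫(u')² + c∫u² ≥ ∫(u')² + ∫u² = ||u||_{H^1}², i.e. α = 1 works. No larger α is possible: a(u,u) ≥ α||u||_{H^1}² means (1−α)∫(u')² ≥ (α−c)∫u², and for the modes u_n = sin(nπ(x−x₀)/L) (x₀ the left endpoint) one has ∫u_n²/∫(u_n')² = (L/(nπ))² → 0, so a(u_n,u_n)/||u_n||_{H^1}² → 1. Hence the optimal constant is α = 1.
Therefore α = 1.
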